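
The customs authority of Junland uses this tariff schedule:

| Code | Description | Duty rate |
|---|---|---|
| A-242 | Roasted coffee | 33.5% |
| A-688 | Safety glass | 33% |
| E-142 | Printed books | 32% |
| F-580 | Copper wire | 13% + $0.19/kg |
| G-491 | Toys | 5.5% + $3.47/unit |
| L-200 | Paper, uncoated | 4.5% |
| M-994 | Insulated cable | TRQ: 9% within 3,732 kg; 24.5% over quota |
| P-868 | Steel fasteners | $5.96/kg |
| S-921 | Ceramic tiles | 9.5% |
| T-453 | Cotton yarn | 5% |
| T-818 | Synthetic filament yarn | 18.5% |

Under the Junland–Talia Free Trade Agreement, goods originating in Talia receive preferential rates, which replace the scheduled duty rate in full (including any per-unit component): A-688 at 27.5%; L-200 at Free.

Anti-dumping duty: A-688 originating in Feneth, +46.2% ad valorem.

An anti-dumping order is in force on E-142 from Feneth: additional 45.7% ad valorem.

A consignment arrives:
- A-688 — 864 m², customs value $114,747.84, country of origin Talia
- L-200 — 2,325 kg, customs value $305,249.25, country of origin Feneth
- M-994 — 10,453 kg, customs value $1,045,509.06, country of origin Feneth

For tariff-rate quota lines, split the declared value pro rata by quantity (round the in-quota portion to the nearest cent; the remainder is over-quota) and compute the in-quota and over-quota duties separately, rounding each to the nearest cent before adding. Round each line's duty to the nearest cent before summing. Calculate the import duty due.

$243,584.03

Line 1 (A-688, Talia, 864 m², $114,747.84):
Base rate for A-688 is 33%.
Origin Talia qualifies under the Junland–Talia agreement and A-688 is covered: preferential rate 27.5% applies instead.
The additional-duty order on A-688 targets Feneth, not Talia; it does not apply.
Duty = $114,747.84 × 27.5% = $31,555.66.
Line 2 (L-200, Feneth, 2,325 kg, $305,249.25):
Base rate for L-200 is 4.5%.
L-200 has an FTA preferential rate, but origin Feneth is not Talia; base rate stands.
Duty = $305,249.25 × 4.5% = $13,736.22.
Line 3 (M-994, Feneth, 10,453 kg, $1,045,509.06):
Code M-994 is under a tariff-rate quota (threshold 3,732 kg). In-quota: 3,732 kg at 9%; over-quota: 6,721 kg at 24.5%.
Pro-rata value split: in-quota = $1,045,509.06 × 3,732/10,453 = $373,274.64; over-quota = $1,045,509.06 − $373,274.64 = $672,234.42.
In-quota duty = $373,274.64 × 9% = $33,594.72. Over-quota duty = $672,234.42 × 24.5% = $164,697.43.
Line duty = $33,594.72 + $164,697.43 = $198,292.15.
Total = $31,555.66 + $13,736.22 + $198,292.15 = $243,584.03.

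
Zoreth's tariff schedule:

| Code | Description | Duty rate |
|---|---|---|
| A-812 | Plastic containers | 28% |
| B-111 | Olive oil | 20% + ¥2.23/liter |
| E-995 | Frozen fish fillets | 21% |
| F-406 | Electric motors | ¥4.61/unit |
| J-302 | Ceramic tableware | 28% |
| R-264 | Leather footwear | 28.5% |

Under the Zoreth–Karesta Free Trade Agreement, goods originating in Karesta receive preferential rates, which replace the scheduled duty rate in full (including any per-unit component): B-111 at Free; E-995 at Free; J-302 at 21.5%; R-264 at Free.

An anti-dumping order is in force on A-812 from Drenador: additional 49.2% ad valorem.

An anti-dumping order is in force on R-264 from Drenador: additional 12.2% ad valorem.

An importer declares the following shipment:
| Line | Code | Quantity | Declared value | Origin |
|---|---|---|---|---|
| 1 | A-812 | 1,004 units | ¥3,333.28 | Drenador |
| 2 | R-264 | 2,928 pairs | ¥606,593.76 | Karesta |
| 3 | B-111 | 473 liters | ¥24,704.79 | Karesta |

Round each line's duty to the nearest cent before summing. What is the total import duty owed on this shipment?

Line 1 (A-812, Drenador, 1,004 units, ¥3,333.28):
Base rate for A-812 is 28%.
Additional duty on A-812 from Drenador: +49.2%. Applied ad valorem rate: 28% + 49.2% = 77.2%.
Duty = ¥3,333.28 × 77.2% = ¥2,573.29.
Line 2 (R-264, Karesta, 2,928 pairs, ¥606,593.76):
Base rate for R-264 is 28.5%.
Origin Karesta qualifies under the Zoreth–Karesta agreement and R-264 is covered: preferential rate Free applies instead.
The additional-duty order on R-264 targets Drenador, not Karesta; it does not apply.
Duty = ¥606,593.76 × 0% = ¥0.00.
Line 3 (B-111, Karesta, 473 liters, ¥24,704.79):
Base rate for B-111 is 20% + ¥2.23/liter.
Origin Karesta qualifies under the Zoreth–Karesta agreement and B-111 is covered: preferential rate Free applies instead.
Duty = ¥24,704.79 × 0% = ¥0.00.
Total = ¥2,573.29 + ¥0.00 + ¥0.00 = ¥2,573.29.

¥2,573.29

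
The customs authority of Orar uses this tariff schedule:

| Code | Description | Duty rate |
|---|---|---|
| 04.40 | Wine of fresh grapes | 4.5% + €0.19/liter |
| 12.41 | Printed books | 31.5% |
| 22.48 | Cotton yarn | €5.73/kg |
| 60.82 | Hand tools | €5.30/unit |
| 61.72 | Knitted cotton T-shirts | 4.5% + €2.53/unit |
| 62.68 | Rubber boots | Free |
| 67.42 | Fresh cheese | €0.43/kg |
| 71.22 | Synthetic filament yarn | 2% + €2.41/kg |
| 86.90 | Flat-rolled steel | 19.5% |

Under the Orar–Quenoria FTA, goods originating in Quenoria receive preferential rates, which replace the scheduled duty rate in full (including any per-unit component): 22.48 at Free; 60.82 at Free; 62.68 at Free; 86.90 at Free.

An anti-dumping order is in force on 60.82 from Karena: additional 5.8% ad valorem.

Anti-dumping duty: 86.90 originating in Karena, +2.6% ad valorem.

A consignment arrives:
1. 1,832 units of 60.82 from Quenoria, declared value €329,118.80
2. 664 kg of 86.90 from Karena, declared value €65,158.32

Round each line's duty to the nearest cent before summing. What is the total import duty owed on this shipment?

€14,399.99

Line 1 (60.82, Quenoria, 1,832 units, €329,118.80):
Base rate for 60.82 is €5.30/unit.
Origin Quenoria qualifies under the Orar–Quenoria agreement and 60.82 is covered: preferential rate Free applies instead.
The additional-duty order on 60.82 targets Karena, not Quenoria; it does not apply.
Duty = €329,118.80 × 0% = €0.00.
Line 2 (86.90, Karena, 664 kg, €65,158.32):
Base rate for 86.90 is 19.5%.
86.90 has an FTA preferential rate, but origin Karena is not Quenoria; base rate stands.
Additional duty on 86.90 from Karena: +2.6%. Applied ad valorem rate: 19.5% + 2.6% = 22.1%.
Duty = €65,158.32 × 22.1% = €14,399.99.
Total = €0.00 + €14,399.99 = €14,399.99.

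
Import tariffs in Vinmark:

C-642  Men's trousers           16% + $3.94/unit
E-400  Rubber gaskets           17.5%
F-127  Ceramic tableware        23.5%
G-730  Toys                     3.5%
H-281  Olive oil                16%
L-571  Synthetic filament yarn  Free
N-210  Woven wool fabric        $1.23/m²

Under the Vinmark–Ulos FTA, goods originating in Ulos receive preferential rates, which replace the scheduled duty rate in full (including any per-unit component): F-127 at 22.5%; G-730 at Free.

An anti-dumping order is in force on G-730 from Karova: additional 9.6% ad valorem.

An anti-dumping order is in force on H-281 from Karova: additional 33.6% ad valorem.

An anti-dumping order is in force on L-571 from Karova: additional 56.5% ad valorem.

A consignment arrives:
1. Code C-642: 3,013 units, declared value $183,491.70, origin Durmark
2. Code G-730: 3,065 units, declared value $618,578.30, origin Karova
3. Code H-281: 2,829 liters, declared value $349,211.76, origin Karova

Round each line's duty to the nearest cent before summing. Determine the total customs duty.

$295,472.68

Line 1 (C-642, Durmark, 3,013 units, $183,491.70):
Base rate for C-642 is 16% + $3.94/unit.
Duty = $183,491.70 × 16% + 3,013 × $3.94 = $41,229.89.
Line 2 (G-730, Karova, 3,065 units, $618,578.30):
Base rate for G-730 is 3.5%.
G-730 has an FTA preferential rate, but origin Karova is not Ulos; base rate stands.
Additional duty on G-730 from Karova: +9.6%. Applied ad valorem rate: 3.5% + 9.6% = 13.1%.
Duty = $618,578.30 × 13.1% = $81,033.76.
Line 3 (H-281, Karova, 2,829 liters, $349,211.76):
Base rate for H-281 is 16%.
Additional duty on H-281 from Karova: +33.6%. Applied ad valorem rate: 16% + 33.6% = 49.6%.
Duty = $349,211.76 × 49.6% = $173,209.03.
Total = $41,229.89 + $81,033.76 + $173,209.03 = $295,472.68.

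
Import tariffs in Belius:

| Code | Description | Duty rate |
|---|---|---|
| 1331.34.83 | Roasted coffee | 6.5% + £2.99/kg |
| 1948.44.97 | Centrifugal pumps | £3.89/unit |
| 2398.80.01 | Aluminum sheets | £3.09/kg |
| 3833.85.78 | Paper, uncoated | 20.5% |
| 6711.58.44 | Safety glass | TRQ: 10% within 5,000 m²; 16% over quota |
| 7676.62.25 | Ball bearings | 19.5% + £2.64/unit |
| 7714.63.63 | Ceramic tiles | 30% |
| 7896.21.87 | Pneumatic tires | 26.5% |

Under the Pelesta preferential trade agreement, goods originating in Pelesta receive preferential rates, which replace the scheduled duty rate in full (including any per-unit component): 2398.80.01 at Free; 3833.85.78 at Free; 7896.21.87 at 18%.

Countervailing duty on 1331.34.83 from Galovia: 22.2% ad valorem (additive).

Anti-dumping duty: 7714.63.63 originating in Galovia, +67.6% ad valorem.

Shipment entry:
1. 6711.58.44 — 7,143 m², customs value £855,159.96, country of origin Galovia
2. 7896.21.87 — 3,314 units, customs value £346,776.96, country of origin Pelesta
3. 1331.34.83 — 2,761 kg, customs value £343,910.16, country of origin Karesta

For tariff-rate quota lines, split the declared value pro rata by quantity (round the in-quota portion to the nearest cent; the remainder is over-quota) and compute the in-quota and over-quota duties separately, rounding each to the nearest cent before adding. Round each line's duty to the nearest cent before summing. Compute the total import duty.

Line 1 (6711.58.44, Galovia, 7,143 m², £855,159.96):
Code 6711.58.44 is under a tariff-rate quota (threshold 5,000 m²). In-quota: 5,000 m² at 10%; over-quota: 2,143 m² at 16%.
Pro-rata value split: in-quota = £855,159.96 × 5,000/7,143 = £598,600.00; over-quota = £855,159.96 − £598,600.00 = £256,559.96.
In-quota duty = £598,600.00 × 10% = £59,860.00. Over-quota duty = £256,559.96 × 16% = £41,049.59.
Line duty = £59,860.00 + £41,049.59 = £100,909.59.
Line 2 (7896.21.87, Pelesta, 3,314 units, £346,776.96):
Base rate for 7896.21.87 is 26.5%.
Origin Pelesta qualifies under the Belius–Pelesta agreement and 7896.21.87 is covered: preferential rate 18% applies instead.
Duty = £346,776.96 × 18% = £62,419.85.
Line 3 (1331.34.83, Karesta, 2,761 kg, £343,910.16):
Base rate for 1331.34.83 is 6.5% + £2.99/kg.
The additional-duty order on 1331.34.83 targets Galovia, not Karesta; it does not apply.
Duty = £343,910.16 × 6.5% + 2,761 × £2.99 = £30,609.55.
Total = £100,909.59 + £62,419.85 + £30,609.55 = £193,938.99.

£193,938.99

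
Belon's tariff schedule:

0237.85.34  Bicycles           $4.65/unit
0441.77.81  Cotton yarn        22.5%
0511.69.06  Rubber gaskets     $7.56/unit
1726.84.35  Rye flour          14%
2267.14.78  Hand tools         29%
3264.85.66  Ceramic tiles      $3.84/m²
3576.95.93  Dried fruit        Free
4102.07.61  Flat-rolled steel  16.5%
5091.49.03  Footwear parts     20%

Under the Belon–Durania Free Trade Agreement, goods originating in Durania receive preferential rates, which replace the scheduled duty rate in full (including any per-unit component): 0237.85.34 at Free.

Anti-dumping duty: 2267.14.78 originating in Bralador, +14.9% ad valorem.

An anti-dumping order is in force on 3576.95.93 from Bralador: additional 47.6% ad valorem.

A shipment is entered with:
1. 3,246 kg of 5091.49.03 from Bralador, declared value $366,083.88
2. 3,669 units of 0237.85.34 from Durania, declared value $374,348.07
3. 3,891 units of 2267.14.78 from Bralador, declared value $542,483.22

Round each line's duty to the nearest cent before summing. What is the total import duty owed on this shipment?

$311,366.91

Line 1 (5091.49.03, Bralador, 3,246 kg, $366,083.88):
Base rate for 5091.49.03 is 20%.
Duty = $366,083.88 × 20% = $73,216.78.
Line 2 (0237.85.34, Durania, 3,669 units, $374,348.07):
Base rate for 0237.85.34 is $4.65/unit.
Origin Durania qualifies under the Belon–Durania agreement and 0237.85.34 is covered: preferential rate Free applies instead.
Duty = $374,348.07 × 0% = $0.00.
Line 3 (2267.14.78, Bralador, 3,891 units, $542,483.22):
Base rate for 2267.14.78 is 29%.
Additional duty on 2267.14.78 from Bralador: +14.9%. Applied ad valorem rate: 29% + 14.9% = 43.9%.
Duty = $542,483.22 × 43.9% = $238,150.13.
Total = $73,216.78 + $0.00 + $238,150.13 = $311,366.91.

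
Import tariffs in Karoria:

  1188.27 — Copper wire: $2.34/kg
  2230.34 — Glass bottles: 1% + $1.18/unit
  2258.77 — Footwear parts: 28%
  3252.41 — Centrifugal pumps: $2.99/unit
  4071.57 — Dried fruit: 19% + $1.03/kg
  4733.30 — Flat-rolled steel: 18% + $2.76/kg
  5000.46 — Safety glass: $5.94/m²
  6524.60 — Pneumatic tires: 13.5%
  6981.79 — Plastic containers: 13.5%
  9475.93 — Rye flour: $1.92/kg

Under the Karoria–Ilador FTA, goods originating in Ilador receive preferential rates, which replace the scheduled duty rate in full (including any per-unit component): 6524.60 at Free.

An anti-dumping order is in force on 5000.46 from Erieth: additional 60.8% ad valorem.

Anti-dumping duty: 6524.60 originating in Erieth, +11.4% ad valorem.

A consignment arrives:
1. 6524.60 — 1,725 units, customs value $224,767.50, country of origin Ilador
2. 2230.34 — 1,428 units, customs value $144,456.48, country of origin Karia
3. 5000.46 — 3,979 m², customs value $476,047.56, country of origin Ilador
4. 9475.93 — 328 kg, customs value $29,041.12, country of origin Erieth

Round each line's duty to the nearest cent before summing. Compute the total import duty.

Line 1 (6524.60, Ilador, 1,725 units, $224,767.50):
Base rate for 6524.60 is 13.5%.
Origin Ilador qualifies under the Karoria–Ilador agreement and 6524.60 is covered: preferential rate Free applies instead.
The additional-duty order on 6524.60 targets Erieth, not Ilador; it does not apply.
Duty = $224,767.50 × 0% = $0.00.
Line 2 (2230.34, Karia, 1,428 units, $144,456.48):
Base rate for 2230.34 is 1% + $1.18/unit.
Duty = $144,456.48 × 1% + 1,428 × $1.18 = $3,129.60.
Line 3 (5000.46, Ilador, 3,979 m², $476,047.56):
Base rate for 5000.46 is $5.94/m².
Origin Ilador is the FTA partner but 5000.46 is not on the preference list; base rate stands.
The additional-duty order on 5000.46 targets Erieth, not Ilador; it does not apply.
Duty = 3,979 × $5.94 = $23,635.26.
Line 4 (9475.93, Erieth, 328 kg, $29,041.12):
Base rate for 9475.93 is $1.92/kg.
Duty = 328 × $1.92 = $629.76.
Total = $0.00 + $3,129.60 + $23,635.26 + $629.76 = $27,394.62.

$27,394.62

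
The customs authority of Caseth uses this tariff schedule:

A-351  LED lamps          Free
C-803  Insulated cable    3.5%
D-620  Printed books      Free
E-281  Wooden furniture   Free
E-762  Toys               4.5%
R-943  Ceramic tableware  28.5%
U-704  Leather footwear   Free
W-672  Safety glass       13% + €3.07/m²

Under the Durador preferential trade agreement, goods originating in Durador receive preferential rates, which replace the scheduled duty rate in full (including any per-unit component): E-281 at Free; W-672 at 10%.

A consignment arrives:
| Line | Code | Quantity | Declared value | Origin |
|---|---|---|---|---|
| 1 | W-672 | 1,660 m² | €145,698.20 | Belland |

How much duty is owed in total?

€24,036.97

Line 1 (W-672, Belland, 1,660 m², €145,698.20):
Base rate for W-672 is 13% + €3.07/m².
W-672 has an FTA preferential rate, but origin Belland is not Durador; base rate stands.
Duty = €145,698.20 × 13% + 1,660 × €3.07 = €24,036.97.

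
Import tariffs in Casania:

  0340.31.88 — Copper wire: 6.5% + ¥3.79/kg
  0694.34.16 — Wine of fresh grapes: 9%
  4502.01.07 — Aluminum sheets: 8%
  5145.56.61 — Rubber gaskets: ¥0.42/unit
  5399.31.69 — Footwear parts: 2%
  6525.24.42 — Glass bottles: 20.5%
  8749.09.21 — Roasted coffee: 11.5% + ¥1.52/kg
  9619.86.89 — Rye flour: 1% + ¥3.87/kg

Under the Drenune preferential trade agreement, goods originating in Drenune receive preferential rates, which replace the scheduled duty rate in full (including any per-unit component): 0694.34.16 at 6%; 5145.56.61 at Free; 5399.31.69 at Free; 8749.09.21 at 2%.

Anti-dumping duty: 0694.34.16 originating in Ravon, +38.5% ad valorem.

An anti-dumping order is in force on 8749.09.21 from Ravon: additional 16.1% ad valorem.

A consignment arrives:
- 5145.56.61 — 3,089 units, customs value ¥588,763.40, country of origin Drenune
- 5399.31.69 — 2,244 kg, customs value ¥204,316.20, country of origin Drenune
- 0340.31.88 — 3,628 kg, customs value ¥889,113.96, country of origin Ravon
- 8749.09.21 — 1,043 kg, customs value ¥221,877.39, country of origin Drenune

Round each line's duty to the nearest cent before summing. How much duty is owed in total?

Line 1 (5145.56.61, Drenune, 3,089 units, ¥588,763.40):
Base rate for 5145.56.61 is ¥0.42/unit.
Origin Drenune qualifies under the Casania–Drenune agreement and 5145.56.61 is covered: preferential rate Free applies instead.
Duty = ¥588,763.40 × 0% = ¥0.00.
Line 2 (5399.31.69, Drenune, 2,244 kg, ¥204,316.20):
Base rate for 5399.31.69 is 2%.
Origin Drenune qualifies under the Casania–Drenune agreement and 5399.31.69 is covered: preferential rate Free applies instead.
Duty = ¥204,316.20 × 0% = ¥0.00.
Line 3 (0340.31.88, Ravon, 3,628 kg, ¥889,113.96):
Base rate for 0340.31.88 is 6.5% + ¥3.79/kg.
Duty = ¥889,113.96 × 6.5% + 3,628 × ¥3.79 = ¥71,542.53.
Line 4 (8749.09.21, Drenune, 1,043 kg, ¥221,877.39):
Base rate for 8749.09.21 is 11.5% + ¥1.52/kg.
Origin Drenune qualifies under the Casania–Drenune agreement and 8749.09.21 is covered: preferential rate 2% applies instead.
The additional-duty order on 8749.09.21 targets Ravon, not Drenune; it does not apply.
Duty = ¥221,877.39 × 2% = ¥4,437.55.
Total = ¥0.00 + ¥0.00 + ¥71,542.53 + ¥4,437.55 = ¥75,980.08.

¥75,980.08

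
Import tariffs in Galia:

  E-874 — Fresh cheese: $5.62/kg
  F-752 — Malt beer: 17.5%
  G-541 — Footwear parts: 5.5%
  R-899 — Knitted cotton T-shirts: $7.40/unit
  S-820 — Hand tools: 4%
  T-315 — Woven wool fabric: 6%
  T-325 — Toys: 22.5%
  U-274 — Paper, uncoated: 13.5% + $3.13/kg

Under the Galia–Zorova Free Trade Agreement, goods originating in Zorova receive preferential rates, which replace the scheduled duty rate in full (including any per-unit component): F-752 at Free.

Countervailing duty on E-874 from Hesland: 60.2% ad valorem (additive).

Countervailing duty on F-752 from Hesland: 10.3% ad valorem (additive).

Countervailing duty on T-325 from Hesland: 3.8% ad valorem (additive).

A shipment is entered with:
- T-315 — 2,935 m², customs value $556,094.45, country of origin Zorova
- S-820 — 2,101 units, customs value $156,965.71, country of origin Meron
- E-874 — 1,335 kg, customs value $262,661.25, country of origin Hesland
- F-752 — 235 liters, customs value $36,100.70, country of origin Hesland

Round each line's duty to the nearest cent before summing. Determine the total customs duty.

$215,305.06

Line 1 (T-315, Zorova, 2,935 m², $556,094.45):
Base rate for T-315 is 6%.
Origin Zorova is the FTA partner but T-315 is not on the preference list; base rate stands.
Duty = $556,094.45 × 6% = $33,365.67.
Line 2 (S-820, Meron, 2,101 units, $156,965.71):
Base rate for S-820 is 4%.
Duty = $156,965.71 × 4% = $6,278.63.
Line 3 (E-874, Hesland, 1,335 kg, $262,661.25):
Base rate for E-874 is $5.62/kg.
Additional duty on E-874 from Hesland: +60.2% ad valorem. Applied ad valorem rate = 60.2%.
Duty = $262,661.25 × 60.2% + 1,335 × $5.62 = $165,624.77.
Line 4 (F-752, Hesland, 235 liters, $36,100.70):
Base rate for F-752 is 17.5%.
F-752 has an FTA preferential rate, but origin Hesland is not Zorova; base rate stands.
Additional duty on F-752 from Hesland: +10.3%. Applied ad valorem rate: 17.5% + 10.3% = 27.8%.
Duty = $36,100.70 × 27.8% = $10,035.99.
Total = $33,365.67 + $6,278.63 + $165,624.77 + $10,035.99 = $215,305.06.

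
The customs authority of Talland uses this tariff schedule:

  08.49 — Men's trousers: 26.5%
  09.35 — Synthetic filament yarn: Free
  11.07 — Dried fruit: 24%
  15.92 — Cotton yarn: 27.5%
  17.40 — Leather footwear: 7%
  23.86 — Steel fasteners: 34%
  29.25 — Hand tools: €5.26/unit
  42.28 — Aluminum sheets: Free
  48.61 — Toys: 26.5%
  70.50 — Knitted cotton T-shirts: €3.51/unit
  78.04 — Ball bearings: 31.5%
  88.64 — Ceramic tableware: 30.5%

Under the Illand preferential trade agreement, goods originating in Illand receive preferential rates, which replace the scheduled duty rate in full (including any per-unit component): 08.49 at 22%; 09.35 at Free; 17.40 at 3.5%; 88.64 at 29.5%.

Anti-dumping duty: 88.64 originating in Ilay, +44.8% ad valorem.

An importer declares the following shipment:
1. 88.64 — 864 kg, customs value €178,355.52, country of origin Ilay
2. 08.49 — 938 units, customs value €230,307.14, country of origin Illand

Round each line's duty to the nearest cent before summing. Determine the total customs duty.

€184,969.28

Line 1 (88.64, Ilay, 864 kg, €178,355.52):
Base rate for 88.64 is 30.5%.
88.64 has an FTA preferential rate, but origin Ilay is not Illand; base rate stands.
Additional duty on 88.64 from Ilay: +44.8%. Applied ad valorem rate: 30.5% + 44.8% = 75.3%.
Duty = €178,355.52 × 75.3% = €134,301.71.
Line 2 (08.49, Illand, 938 units, €230,307.14):
Base rate for 08.49 is 26.5%.
Origin Illand qualifies under the Talland–Illand agreement and 08.49 is covered: preferential rate 22% applies instead.
Duty = €230,307.14 × 22% = €50,667.57.
Total = €134,301.71 + €50,667.57 = €184,969.28.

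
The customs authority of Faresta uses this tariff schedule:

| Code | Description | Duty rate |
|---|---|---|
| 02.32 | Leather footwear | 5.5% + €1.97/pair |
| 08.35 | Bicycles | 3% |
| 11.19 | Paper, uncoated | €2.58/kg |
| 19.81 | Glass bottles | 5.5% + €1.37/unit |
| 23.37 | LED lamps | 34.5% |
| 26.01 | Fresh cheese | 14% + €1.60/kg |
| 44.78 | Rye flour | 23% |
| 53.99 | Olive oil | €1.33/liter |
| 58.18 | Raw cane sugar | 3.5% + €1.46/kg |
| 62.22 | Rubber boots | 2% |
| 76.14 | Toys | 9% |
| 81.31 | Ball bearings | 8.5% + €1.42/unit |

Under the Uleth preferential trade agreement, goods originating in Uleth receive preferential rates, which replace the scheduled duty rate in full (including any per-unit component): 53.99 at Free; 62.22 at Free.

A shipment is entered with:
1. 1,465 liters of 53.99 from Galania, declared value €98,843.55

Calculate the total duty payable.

€1,948.45

Line 1 (53.99, Galania, 1,465 liters, €98,843.55):
Base rate for 53.99 is €1.33/liter.
53.99 has an FTA preferential rate, but origin Galania is not Uleth; base rate stands.
Duty = 1,465 × €1.33 = €1,948.45.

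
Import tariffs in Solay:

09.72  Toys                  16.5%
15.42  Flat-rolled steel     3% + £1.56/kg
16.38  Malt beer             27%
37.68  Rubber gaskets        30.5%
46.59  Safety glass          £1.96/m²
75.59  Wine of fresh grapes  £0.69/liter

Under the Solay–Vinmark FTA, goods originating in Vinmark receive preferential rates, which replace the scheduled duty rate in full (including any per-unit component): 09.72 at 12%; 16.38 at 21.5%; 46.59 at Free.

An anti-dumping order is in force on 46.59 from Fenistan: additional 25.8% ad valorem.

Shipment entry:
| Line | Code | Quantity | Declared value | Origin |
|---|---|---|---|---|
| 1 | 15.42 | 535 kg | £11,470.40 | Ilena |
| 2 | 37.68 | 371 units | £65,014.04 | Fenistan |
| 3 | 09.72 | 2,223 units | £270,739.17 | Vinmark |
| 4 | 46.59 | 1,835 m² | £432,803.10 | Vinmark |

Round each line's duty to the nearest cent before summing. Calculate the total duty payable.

Line 1 (15.42, Ilena, 535 kg, £11,470.40):
Base rate for 15.42 is 3% + £1.56/kg.
Duty = £11,470.40 × 3% + 535 × £1.56 = £1,178.71.
Line 2 (37.68, Fenistan, 371 units, £65,014.04):
Base rate for 37.68 is 30.5%.
Duty = £65,014.04 × 30.5% = £19,829.28.
Line 3 (09.72, Vinmark, 2,223 units, £270,739.17):
Base rate for 09.72 is 16.5%.
Origin Vinmark qualifies under the Solay–Vinmark agreement and 09.72 is covered: preferential rate 12% applies instead.
Duty = £270,739.17 × 12% = £32,488.70.
Line 4 (46.59, Vinmark, 1,835 m², £432,803.10):
Base rate for 46.59 is £1.96/m².
Origin Vinmark qualifies under the Solay–Vinmark agreement and 46.59 is covered: preferential rate Free applies instead.
The additional-duty order on 46.59 targets Fenistan, not Vinmark; it does not apply.
Duty = £432,803.10 × 0% = £0.00.
Total = £1,178.71 + £19,829.28 + £32,488.70 + £0.00 = £53,496.69.

£53,496.69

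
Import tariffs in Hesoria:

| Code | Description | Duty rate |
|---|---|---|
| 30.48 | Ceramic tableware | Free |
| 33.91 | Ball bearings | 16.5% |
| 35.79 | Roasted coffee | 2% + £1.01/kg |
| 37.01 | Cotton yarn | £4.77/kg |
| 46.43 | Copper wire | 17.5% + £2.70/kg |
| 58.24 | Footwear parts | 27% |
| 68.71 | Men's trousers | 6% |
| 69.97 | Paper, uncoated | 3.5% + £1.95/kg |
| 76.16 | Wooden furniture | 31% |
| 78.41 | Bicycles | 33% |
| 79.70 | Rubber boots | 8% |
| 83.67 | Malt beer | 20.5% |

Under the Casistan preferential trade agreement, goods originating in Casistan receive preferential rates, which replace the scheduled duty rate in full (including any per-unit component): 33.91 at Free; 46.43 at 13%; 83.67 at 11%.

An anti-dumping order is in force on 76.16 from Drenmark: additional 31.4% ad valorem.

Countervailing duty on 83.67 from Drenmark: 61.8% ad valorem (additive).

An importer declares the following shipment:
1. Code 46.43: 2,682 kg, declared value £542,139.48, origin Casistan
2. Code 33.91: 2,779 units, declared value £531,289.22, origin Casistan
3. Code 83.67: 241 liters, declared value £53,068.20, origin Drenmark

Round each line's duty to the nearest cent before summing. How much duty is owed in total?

Line 1 (46.43, Casistan, 2,682 kg, £542,139.48):
Base rate for 46.43 is 17.5% + £2.70/kg.
Origin Casistan qualifies under the Hesoria–Casistan agreement and 46.43 is covered: preferential rate 13% applies instead.
Duty = £542,139.48 × 13% = £70,478.13.
Line 2 (33.91, Casistan, 2,779 units, £531,289.22):
Base rate for 33.91 is 16.5%.
Origin Casistan qualifies under the Hesoria–Casistan agreement and 33.91 is covered: preferential rate Free applies instead.
Duty = £531,289.22 × 0% = £0.00.
Line 3 (83.67, Drenmark, 241 liters, £53,068.20):
Base rate for 83.67 is 20.5%.
83.67 has an FTA preferential rate, but origin Drenmark is not Casistan; base rate stands.
Additional duty on 83.67 from Drenmark: +61.8%. Applied ad valorem rate: 20.5% + 61.8% = 82.3%.
Duty = £53,068.20 × 82.3% = £43,675.13.
Total = £70,478.13 + £0.00 + £43,675.13 = £114,153.26.

£114,153.26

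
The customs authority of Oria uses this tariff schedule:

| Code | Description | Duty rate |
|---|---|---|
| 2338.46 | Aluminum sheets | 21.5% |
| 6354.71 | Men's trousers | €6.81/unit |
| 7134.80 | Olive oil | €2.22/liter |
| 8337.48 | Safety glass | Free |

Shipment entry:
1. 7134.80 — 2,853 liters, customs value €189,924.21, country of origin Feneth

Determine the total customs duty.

€6,333.66

Line 1 (7134.80, Feneth, 2,853 liters, €189,924.21):
Base rate for 7134.80 is €2.22/liter.
Duty = 2,853 × €2.22 = €6,333.66.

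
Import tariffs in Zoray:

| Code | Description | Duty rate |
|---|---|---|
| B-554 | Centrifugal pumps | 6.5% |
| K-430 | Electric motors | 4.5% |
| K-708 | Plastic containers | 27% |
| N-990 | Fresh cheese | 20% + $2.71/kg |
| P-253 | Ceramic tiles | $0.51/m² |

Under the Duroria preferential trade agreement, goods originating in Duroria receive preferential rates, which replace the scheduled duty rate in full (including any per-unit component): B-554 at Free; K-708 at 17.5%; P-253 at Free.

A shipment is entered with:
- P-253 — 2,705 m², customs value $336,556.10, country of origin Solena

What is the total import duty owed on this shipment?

$1,379.55

Line 1 (P-253, Solena, 2,705 m², $336,556.10):
Base rate for P-253 is $0.51/m².
P-253 has an FTA preferential rate, but origin Solena is not Duroria; base rate stands.
Duty = 2,705 × $0.51 = $1,379.55.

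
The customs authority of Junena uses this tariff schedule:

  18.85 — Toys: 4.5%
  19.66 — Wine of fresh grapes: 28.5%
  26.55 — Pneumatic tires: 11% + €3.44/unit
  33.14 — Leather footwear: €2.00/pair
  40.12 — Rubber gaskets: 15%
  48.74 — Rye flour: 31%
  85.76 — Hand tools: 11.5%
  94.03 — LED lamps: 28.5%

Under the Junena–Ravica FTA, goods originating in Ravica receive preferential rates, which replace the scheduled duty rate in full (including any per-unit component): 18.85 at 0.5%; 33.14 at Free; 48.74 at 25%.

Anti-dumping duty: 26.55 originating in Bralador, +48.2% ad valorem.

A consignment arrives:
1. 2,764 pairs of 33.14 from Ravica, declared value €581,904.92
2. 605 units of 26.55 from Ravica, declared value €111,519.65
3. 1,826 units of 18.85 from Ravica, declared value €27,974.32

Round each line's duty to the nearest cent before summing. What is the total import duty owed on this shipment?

Line 1 (33.14, Ravica, 2,764 pairs, €581,904.92):
Base rate for 33.14 is €2.00/pair.
Origin Ravica qualifies under the Junena–Ravica agreement and 33.14 is covered: preferential rate Free applies instead.
Duty = €581,904.92 × 0% = €0.00.
Line 2 (26.55, Ravica, 605 units, €111,519.65):
Base rate for 26.55 is 11% + €3.44/unit.
Origin Ravica is the FTA partner but 26.55 is not on the preference list; base rate stands.
The additional-duty order on 26.55 targets Bralador, not Ravica; it does not apply.
Duty = €111,519.65 × 11% + 605 × €3.44 = €14,348.36.
Line 3 (18.85, Ravica, 1,826 units, €27,974.32):
Base rate for 18.85 is 4.5%.
Origin Ravica qualifies under the Junena–Ravica agreement and 18.85 is covered: preferential rate 0.5% applies instead.
Duty = €27,974.32 × 0.5% = €139.87.
Total = €0.00 + €14,348.36 + €139.87 = €14,488.23.

€14,488.23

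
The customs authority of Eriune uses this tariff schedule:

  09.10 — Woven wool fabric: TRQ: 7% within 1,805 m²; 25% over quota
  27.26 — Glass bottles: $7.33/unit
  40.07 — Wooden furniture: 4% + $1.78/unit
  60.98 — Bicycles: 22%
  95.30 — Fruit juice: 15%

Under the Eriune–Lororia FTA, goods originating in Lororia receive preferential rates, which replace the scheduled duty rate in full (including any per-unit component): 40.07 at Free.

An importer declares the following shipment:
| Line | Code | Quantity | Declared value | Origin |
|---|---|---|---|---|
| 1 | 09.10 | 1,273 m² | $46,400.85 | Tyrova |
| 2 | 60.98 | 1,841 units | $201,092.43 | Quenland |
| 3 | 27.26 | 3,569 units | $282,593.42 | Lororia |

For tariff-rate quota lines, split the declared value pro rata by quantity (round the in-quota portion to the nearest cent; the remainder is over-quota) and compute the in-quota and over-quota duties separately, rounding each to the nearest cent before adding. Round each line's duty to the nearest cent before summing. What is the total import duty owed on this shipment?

$73,649.16

Line 1 (09.10, Tyrova, 1,273 m², $46,400.85):
Code 09.10 is under a tariff-rate quota (threshold 1,805 m²). Quantity 1,273 m² is within the quota, so the in-quota rate 7% applies to the full value.
Duty = $46,400.85 × 7% = $3,248.06.
Line 2 (60.98, Quenland, 1,841 units, $201,092.43):
Base rate for 60.98 is 22%.
Duty = $201,092.43 × 22% = $44,240.33.
Line 3 (27.26, Lororia, 3,569 units, $282,593.42):
Base rate for 27.26 is $7.33/unit.
Origin Lororia is the FTA partner but 27.26 is not on the preference list; base rate stands.
Duty = 3,569 × $7.33 = $26,160.77.
Total = $3,248.06 + $44,240.33 + $26,160.77 = $73,649.16.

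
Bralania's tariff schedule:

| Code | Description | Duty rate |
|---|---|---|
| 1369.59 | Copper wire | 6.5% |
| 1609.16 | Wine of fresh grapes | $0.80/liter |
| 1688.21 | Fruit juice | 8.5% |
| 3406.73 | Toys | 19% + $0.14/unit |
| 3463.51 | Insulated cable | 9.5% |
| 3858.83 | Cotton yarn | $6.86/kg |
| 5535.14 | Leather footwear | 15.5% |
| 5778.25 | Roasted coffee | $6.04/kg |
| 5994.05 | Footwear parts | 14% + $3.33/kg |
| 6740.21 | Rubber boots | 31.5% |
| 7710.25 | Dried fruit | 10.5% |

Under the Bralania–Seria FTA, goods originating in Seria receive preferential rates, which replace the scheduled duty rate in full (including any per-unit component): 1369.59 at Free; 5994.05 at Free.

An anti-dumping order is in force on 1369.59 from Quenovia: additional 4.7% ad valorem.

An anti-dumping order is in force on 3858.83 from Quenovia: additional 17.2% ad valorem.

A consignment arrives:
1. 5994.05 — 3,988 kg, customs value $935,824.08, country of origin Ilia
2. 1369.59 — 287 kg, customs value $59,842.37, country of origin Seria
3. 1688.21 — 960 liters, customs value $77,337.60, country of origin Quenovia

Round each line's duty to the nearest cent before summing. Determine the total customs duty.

Line 1 (5994.05, Ilia, 3,988 kg, $935,824.08):
Base rate for 5994.05 is 14% + $3.33/kg.
5994.05 has an FTA preferential rate, but origin Ilia is not Seria; base rate stands.
Duty = $935,824.08 × 14% + 3,988 × $3.33 = $144,295.41.
Line 2 (1369.59, Seria, 287 kg, $59,842.37):
Base rate for 1369.59 is 6.5%.
Origin Seria qualifies under the Bralania–Seria agreement and 1369.59 is covered: preferential rate Free applies instead.
The additional-duty order on 1369.59 targets Quenovia, not Seria; it does not apply.
Duty = $59,842.37 × 0% = $0.00.
Line 3 (1688.21, Quenovia, 960 liters, $77,337.60):
Base rate for 1688.21 is 8.5%.
Duty = $77,337.60 × 8.5% = $6,573.70.
Total = $144,295.41 + $0.00 + $6,573.70 = $150,869.11.

$150,869.11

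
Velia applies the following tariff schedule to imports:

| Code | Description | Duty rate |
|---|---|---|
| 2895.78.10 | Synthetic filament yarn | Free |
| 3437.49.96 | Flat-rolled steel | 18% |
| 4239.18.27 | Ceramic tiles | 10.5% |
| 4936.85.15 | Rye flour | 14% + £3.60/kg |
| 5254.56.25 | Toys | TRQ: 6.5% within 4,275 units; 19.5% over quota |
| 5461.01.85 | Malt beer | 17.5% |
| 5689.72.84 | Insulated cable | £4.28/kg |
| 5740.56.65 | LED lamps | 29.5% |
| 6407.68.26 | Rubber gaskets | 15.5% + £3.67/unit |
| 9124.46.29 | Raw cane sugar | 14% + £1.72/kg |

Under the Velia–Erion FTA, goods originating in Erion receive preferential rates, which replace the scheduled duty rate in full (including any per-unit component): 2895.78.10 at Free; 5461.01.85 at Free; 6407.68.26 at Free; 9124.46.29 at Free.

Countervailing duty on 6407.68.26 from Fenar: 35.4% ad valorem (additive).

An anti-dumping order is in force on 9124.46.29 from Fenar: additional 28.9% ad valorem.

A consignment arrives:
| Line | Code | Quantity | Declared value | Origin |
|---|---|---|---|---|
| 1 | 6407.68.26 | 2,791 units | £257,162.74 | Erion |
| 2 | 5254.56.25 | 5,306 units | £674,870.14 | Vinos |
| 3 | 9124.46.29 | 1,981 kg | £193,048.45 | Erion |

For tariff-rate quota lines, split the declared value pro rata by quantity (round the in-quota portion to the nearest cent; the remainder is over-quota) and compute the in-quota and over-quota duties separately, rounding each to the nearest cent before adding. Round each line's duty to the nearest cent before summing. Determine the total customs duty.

Line 1 (6407.68.26, Erion, 2,791 units, £257,162.74):
Base rate for 6407.68.26 is 15.5% + £3.67/unit.
Origin Erion qualifies under the Velia–Erion agreement and 6407.68.26 is covered: preferential rate Free applies instead.
The additional-duty order on 6407.68.26 targets Fenar, not Erion; it does not apply.
Duty = £257,162.74 × 0% = £0.00.
Line 2 (5254.56.25, Vinos, 5,306 units, £674,870.14):
Code 5254.56.25 is under a tariff-rate quota (threshold 4,275 units). In-quota: 4,275 units at 6.5%; over-quota: 1,031 units at 19.5%.
Pro-rata value split: in-quota = £674,870.14 × 4,275/5,306 = £543,737.25; over-quota = £674,870.14 − £543,737.25 = £131,132.89.
In-quota duty = £543,737.25 × 6.5% = £35,342.92. Over-quota duty = £131,132.89 × 19.5% = £25,570.91.
Line duty = £35,342.92 + £25,570.91 = £60,913.83.
Line 3 (9124.46.29, Erion, 1,981 kg, £193,048.45):
Base rate for 9124.46.29 is 14% + £1.72/kg.
Origin Erion qualifies under the Velia–Erion agreement and 9124.46.29 is covered: preferential rate Free applies instead.
The additional-duty order on 9124.46.29 targets Fenar, not Erion; it does not apply.
Duty = £193,048.45 × 0% = £0.00.
Total = £0.00 + £60,913.83 + £0.00 = £60,913.83.

£60,913.83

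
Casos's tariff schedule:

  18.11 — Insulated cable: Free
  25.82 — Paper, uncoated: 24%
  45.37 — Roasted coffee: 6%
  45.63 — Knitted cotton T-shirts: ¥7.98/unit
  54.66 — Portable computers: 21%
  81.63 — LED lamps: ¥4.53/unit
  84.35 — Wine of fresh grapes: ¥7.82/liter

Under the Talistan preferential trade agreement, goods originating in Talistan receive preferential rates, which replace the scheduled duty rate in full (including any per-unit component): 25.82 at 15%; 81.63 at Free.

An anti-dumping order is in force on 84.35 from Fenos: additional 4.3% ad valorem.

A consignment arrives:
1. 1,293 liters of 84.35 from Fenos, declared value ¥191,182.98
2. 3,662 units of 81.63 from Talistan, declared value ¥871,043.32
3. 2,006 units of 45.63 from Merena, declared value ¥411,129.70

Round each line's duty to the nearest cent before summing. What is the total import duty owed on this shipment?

Line 1 (84.35, Fenos, 1,293 liters, ¥191,182.98):
Base rate for 84.35 is ¥7.82/liter.
Additional duty on 84.35 from Fenos: +4.3% ad valorem. Applied ad valorem rate = 4.3%.
Duty = ¥191,182.98 × 4.3% + 1,293 × ¥7.82 = ¥18,332.13.
Line 2 (81.63, Talistan, 3,662 units, ¥871,043.32):
Base rate for 81.63 is ¥4.53/unit.
Origin Talistan qualifies under the Casos–Talistan agreement and 81.63 is covered: preferential rate Free applies instead.
Duty = ¥871,043.32 × 0% = ¥0.00.
Line 3 (45.63, Merena, 2,006 units, ¥411,129.70):
Base rate for 45.63 is ¥7.98/unit.
Duty = 2,006 × ¥7.98 = ¥16,007.88.
Total = ¥18,332.13 + ¥0.00 + ¥16,007.88 = ¥34,340.01.

¥34,340.01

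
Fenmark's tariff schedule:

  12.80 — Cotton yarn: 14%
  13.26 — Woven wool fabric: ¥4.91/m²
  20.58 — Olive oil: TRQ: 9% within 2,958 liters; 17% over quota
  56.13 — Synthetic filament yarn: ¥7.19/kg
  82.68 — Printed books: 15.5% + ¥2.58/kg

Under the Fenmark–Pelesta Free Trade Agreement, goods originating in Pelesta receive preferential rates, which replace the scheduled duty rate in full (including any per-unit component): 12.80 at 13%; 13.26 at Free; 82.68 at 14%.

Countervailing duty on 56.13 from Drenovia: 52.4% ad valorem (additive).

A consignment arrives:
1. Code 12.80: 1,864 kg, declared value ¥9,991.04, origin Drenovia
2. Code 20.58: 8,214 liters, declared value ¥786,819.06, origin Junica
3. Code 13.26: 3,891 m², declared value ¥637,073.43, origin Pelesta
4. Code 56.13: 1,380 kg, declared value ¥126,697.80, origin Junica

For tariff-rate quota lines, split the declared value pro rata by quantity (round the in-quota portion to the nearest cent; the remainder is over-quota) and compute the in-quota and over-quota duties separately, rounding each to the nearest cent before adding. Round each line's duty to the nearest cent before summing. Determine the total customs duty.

Line 1 (12.80, Drenovia, 1,864 kg, ¥9,991.04):
Base rate for 12.80 is 14%.
12.80 has an FTA preferential rate, but origin Drenovia is not Pelesta; base rate stands.
Duty = ¥9,991.04 × 14% = ¥1,398.75.
Line 2 (20.58, Junica, 8,214 liters, ¥786,819.06):
Code 20.58 is under a tariff-rate quota (threshold 2,958 liters). In-quota: 2,958 liters at 9%; over-quota: 5,256 liters at 17%.
Pro-rata value split: in-quota = ¥786,819.06 × 2,958/8,214 = ¥283,346.82; over-quota = ¥786,819.06 − ¥283,346.82 = ¥503,472.24.
In-quota duty = ¥283,346.82 × 9% = ¥25,501.21. Over-quota duty = ¥503,472.24 × 17% = ¥85,590.28.
Line duty = ¥25,501.21 + ¥85,590.28 = ¥111,091.49.
Line 3 (13.26, Pelesta, 3,891 m², ¥637,073.43):
Base rate for 13.26 is ¥4.91/m².
Origin Pelesta qualifies under the Fenmark–Pelesta agreement and 13.26 is covered: preferential rate Free applies instead.
Duty = ¥637,073.43 × 0% = ¥0.00.
Line 4 (56.13, Junica, 1,380 kg, ¥126,697.80):
Base rate for 56.13 is ¥7.19/kg.
The additional-duty order on 56.13 targets Drenovia, not Junica; it does not apply.
Duty = 1,380 × ¥7.19 = ¥9,922.20.
Total = ¥1,398.75 + ¥111,091.49 + ¥0.00 + ¥9,922.20 = ¥122,412.44.

¥122,412.44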